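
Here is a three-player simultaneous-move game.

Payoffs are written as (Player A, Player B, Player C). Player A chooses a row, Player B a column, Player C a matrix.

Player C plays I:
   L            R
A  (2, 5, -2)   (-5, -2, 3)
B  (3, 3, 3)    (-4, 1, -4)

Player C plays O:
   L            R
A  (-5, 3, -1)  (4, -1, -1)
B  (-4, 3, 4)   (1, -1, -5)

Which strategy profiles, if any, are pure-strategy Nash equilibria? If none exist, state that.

Pure NE: (B, L, O)

For each player, find the best response to each opponent profile; mutual best responses are the pure NE.
Player A against (L, I): payoffs 2, 3 → best response B.
Player A against (L, O): payoffs -5, -4 → best response B.
Player A against (R, I): payoffs -5, -4 → best response B.
Player A against (R, O): payoffs 4, 1 → best response A.
Player B against (A, I): payoffs 5, -2 → best response L.
Player B against (A, O): payoffs 3, -1 → best response L.
Player B against (B, I): payoffs 3, 1 → best response L.
Player B against (B, O): payoffs 3, -1 → best response L.
Player C against (A, L): payoffs -2, -1 → best response O.
Player C against (A, R): payoffs 3, -1 → best response I.
Player C against (B, L): payoffs 3, 4 → best response O.
Player C against (B, R): payoffs -4, -5 → best response I.
Mutual best responses: (B, L, O).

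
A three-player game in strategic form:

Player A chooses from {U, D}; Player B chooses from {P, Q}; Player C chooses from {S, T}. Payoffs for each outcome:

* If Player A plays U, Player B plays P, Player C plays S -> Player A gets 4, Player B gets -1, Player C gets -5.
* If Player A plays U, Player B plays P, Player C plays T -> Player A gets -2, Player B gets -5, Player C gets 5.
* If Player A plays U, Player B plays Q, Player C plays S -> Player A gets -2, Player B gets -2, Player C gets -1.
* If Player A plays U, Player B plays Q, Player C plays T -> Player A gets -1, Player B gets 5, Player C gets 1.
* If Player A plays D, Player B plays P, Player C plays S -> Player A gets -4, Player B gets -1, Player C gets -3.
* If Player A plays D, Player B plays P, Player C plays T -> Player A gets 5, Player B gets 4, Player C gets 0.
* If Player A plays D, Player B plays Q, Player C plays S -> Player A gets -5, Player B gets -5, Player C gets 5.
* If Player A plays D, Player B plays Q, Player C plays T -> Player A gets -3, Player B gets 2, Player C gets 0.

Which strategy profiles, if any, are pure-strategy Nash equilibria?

Pure-strategy Nash equilibria: (U, Q, T), (D, P, T)

(U, P, S): Player C can switch to T (-5 → 5). Not NE.
(U, P, T): Player A can switch to D (-2 → 5). Not NE.
(U, Q, S): Player B can switch to P (-2 → -1). Not NE.
(U, Q, T): Player A gets -1, best alternative -3; Player B gets 5, best alternative -5; Player C gets 1, best alternative -1. No profitable deviation — NE.
(D, P, S): Player A can switch to U (-4 → 4). Not NE.
(D, P, T): Player A gets 5, best alternative -2; Player B gets 4, best alternative 2; Player C gets 0, best alternative -3. No profitable deviation — NE.
(D, Q, S): Player A can switch to U (-5 → -2). Not NE.
(D, Q, T): Player A can switch to U (-3 → -1). Not NE.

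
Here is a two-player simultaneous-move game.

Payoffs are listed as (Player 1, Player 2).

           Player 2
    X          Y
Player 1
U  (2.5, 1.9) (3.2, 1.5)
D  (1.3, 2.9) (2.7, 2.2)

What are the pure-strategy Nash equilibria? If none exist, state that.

(U, X): Player 1 gets 2.5, best alternative 1.3; Player 2 gets 1.9, best alternative 1.5. No profitable deviation — NE.
(U, Y): Player 2 can switch to X (1.5 → 1.9). Not NE.
(D, X): Player 1 can switch to U (1.3 → 2.5). Not NE.
(D, Y): Player 1 can switch to U (2.7 → 3.2). Not NE.

The unique pure-strategy Nash equilibrium is (U, X).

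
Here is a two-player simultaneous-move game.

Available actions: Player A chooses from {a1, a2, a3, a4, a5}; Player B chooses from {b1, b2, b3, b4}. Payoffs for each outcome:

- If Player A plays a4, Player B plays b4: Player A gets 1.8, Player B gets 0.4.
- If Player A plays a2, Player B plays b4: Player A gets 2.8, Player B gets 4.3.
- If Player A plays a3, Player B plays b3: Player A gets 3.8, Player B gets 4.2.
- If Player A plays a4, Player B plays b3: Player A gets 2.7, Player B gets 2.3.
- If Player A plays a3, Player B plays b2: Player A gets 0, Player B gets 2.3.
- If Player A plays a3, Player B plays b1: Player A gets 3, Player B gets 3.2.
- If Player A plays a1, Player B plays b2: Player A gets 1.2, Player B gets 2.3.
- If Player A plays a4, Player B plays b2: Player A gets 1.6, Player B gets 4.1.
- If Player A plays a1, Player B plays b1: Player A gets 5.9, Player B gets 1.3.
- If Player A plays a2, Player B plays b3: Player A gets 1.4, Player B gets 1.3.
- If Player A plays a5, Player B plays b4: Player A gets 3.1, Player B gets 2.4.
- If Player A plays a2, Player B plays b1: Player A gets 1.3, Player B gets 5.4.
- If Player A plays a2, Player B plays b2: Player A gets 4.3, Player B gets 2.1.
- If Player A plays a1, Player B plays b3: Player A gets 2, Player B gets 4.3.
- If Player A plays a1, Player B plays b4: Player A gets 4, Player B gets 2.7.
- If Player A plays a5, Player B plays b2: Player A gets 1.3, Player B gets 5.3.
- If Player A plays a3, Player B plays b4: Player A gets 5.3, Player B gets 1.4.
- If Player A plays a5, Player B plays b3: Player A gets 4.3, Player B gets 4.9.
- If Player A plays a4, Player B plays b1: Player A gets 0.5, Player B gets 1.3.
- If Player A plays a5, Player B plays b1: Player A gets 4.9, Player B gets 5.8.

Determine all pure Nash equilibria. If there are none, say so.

Player A against b1: payoffs 5.9, 1.3, 3, 0.5, 4.9 → best response a1.
Player A against b2: payoffs 1.2, 4.3, 0, 1.6, 1.3 → best response a2.
Player A against b3: payoffs 2, 1.4, 3.8, 2.7, 4.3 → best response a5.
Player A against b4: payoffs 4, 2.8, 5.3, 1.8, 3.1 → best response a3.
Player B against a1: payoffs 1.3, 2.3, 4.3, 2.7 → best response b3.
Player B against a2: payoffs 5.4, 2.1, 1.3, 4.3 → best response b1.
Player B against a3: payoffs 3.2, 2.3, 4.2, 1.4 → best response b3.
Player B against a4: payoffs 1.3, 4.1, 2.3, 0.4 → best response b2.
Player B against a5: payoffs 5.8, 5.3, 4.9, 2.4 → best response b1.
No profile is a mutual best response for all players.

This game has no pure Nash equilibrium.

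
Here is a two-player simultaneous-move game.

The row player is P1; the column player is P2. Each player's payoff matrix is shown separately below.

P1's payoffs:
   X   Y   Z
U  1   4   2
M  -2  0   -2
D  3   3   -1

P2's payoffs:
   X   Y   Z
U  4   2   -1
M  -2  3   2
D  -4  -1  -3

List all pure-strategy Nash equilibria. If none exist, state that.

For each player, find the best response to each opponent profile; mutual best responses are the pure NE.
P1 against X: payoffs 1, -2, 3 → best response D.
P1 against Y: payoffs 4, 0, 3 → best response U.
P1 against Z: payoffs 2, -2, -1 → best response U.
P2 against U: payoffs 4, 2, -1 → best response X.
P2 against M: payoffs -2, 3, 2 → best response Y.
P2 against D: payoffs -4, -1, -3 → best response Y.
No profile is a mutual best response for all players.

none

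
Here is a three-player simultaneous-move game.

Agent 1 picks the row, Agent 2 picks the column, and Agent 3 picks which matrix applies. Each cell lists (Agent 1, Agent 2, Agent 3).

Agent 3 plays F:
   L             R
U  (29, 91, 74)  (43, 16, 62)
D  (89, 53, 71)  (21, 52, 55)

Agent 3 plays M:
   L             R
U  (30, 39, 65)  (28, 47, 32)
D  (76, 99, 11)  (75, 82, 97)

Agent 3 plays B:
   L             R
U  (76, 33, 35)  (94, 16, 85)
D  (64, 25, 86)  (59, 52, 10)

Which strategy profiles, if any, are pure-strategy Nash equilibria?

(U, L, F): Agent 1 can switch to D (29 → 89). Not NE.
(U, L, M): Agent 1 can switch to D (30 → 76). Not NE.
(U, L, B): Agent 3 can switch to F (35 → 74). Not NE.
(U, R, F): Agent 2 can switch to L (16 → 91). Not NE.
(U, R, M): Agent 1 can switch to D (28 → 75). Not NE.
(U, R, B): Agent 2 can switch to L (16 → 33). Not NE.
(D, L, F): Agent 3 can switch to B (71 → 86). Not NE.
(D, L, M): Agent 3 can switch to F (11 → 71). Not NE.
(The remaining 4 profiles each have a profitable deviation by the same check.)

This game has no pure Nash equilibrium.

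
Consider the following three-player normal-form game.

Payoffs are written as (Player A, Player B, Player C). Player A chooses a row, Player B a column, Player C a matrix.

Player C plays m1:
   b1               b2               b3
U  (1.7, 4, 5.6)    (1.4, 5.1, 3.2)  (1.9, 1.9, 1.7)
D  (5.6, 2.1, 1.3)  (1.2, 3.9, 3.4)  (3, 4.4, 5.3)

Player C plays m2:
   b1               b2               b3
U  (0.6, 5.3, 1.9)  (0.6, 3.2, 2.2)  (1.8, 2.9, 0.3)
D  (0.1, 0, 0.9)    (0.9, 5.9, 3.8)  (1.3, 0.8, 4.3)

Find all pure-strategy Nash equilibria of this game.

(U, b2, m1), (D, b2, m2), (D, b3, m1)

Player A against (b1, m1): payoffs 1.7, 5.6 → best response D.
Player A against (b1, m2): payoffs 0.6, 0.1 → best response U.
Player A against (b2, m1): payoffs 1.4, 1.2 → best response U.
Player A against (b2, m2): payoffs 0.6, 0.9 → best response D.
Player A against (b3, m1): payoffs 1.9, 3 → best response D.
Player A against (b3, m2): payoffs 1.8, 1.3 → best response U.
Player B against (U, m1): payoffs 4, 5.1, 1.9 → best response b2.
Player B against (U, m2): payoffs 5.3, 3.2, 2.9 → best response b1.
Player B against (D, m1): payoffs 2.1, 3.9, 4.4 → best response b3.
Player B against (D, m2): payoffs 0, 5.9, 0.8 → best response b2.
Player C against (U, b1): payoffs 5.6, 1.9 → best response m1.
Player C against (U, b2): payoffs 3.2, 2.2 → best response m1.
Player C against (U, b3): payoffs 1.7, 0.3 → best response m1.
Player C against (D, b1): payoffs 1.3, 0.9 → best response m1.
Player C against (D, b2): payoffs 3.4, 3.8 → best response m2.
Player C against (D, b3): payoffs 5.3, 4.3 → best response m1.
Mutual best responses: (U, b2, m1); (D, b2, m2); (D, b3, m1).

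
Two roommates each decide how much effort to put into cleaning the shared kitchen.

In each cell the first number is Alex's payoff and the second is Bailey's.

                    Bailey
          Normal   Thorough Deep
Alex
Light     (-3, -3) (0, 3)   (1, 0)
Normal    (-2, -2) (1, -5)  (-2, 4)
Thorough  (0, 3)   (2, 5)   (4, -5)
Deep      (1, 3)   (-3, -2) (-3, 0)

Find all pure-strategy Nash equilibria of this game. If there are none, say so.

(Thorough, Thorough) and (Deep, Normal)

Alex against Normal: payoffs -3, -2, 0, 1 → best response Deep.
Alex against Thorough: payoffs 0, 1, 2, -3 → best response Thorough.
Alex against Deep: payoffs 1, -2, 4, -3 → best response Thorough.
Bailey against Light: payoffs -3, 3, 0 → best response Thorough.
Bailey against Normal: payoffs -2, -5, 4 → best response Deep.
Bailey against Thorough: payoffs 3, 5, -5 → best response Thorough.
Bailey against Deep: payoffs 3, -2, 0 → best response Normal.
Mutual best responses: (Thorough, Thorough); (Deep, Normal).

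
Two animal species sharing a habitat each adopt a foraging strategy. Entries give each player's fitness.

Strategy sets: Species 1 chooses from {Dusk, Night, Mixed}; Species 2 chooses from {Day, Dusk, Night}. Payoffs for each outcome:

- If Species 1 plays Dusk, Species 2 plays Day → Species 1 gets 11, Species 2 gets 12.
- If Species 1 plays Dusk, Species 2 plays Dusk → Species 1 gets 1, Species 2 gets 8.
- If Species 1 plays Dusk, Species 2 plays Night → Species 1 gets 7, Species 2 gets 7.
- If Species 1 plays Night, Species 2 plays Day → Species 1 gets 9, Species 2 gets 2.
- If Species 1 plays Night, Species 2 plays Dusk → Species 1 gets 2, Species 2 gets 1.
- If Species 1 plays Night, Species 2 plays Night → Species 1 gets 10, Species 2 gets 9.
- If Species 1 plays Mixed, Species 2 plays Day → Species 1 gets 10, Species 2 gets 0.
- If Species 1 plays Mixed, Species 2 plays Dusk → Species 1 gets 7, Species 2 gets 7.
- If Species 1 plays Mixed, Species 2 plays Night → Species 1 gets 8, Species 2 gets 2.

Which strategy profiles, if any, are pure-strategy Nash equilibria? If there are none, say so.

Species 1 against Day: payoffs 11, 9, 10 → best response Dusk.
Species 1 against Dusk: payoffs 1, 2, 7 → best response Mixed.
Species 1 against Night: payoffs 7, 10, 8 → best response Night.
Species 2 against Dusk: payoffs 12, 8, 7 → best response Day.
Species 2 against Night: payoffs 2, 1, 9 → best response Night.
Species 2 against Mixed: payoffs 0, 7, 2 → best response Dusk.
Mutual best responses: (Dusk, Day); (Night, Night); (Mixed, Dusk).

Pure-strategy Nash equilibria: (Dusk, Day) and (Night, Night) and (Mixed, Dusk)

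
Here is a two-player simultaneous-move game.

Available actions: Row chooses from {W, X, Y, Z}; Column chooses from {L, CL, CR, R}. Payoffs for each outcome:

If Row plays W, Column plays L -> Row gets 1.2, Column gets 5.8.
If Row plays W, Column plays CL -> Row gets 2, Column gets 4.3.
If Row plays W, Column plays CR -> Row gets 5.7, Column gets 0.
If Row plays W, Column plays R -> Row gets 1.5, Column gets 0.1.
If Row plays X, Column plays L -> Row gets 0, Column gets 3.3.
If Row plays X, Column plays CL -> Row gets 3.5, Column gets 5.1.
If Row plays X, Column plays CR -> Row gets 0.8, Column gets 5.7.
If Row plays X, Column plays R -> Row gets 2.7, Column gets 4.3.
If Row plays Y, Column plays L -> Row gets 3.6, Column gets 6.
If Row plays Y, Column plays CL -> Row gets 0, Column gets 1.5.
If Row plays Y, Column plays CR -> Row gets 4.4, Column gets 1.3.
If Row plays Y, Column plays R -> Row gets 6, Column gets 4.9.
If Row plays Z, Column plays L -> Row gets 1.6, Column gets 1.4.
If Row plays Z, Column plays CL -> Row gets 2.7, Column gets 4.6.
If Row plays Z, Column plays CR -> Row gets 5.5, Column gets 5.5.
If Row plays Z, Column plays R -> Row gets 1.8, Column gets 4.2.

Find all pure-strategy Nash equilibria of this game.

Pure NE: (Y, L)

(W, L): Row can switch to Y (1.2 → 3.6). Not NE.
(W, CL): Row can switch to X (2 → 3.5). Not NE.
(W, CR): Column can switch to L (0 → 5.8). Not NE.
(W, R): Row can switch to X (1.5 → 2.7). Not NE.
(X, L): Row can switch to W (0 → 1.2). Not NE.
(X, CL): Column can switch to CR (5.1 → 5.7). Not NE.
(X, CR): Row can switch to W (0.8 → 5.7). Not NE.
(X, R): Row can switch to Y (2.7 → 6). Not NE.
(Y, L): Row gets 3.6, best alternative 1.6; Column gets 6, best alternative 4.9. No profitable deviation — NE.
(Y, CL): Row can switch to W (0 → 2). Not NE.
(Y, CR): Row can switch to W (4.4 → 5.7). Not NE.
(Y, R): Column can switch to L (4.9 → 6). Not NE.
(Z, L): Row can switch to Y (1.6 → 3.6). Not NE.
(The remaining 3 profiles each have a profitable deviation by the same check.)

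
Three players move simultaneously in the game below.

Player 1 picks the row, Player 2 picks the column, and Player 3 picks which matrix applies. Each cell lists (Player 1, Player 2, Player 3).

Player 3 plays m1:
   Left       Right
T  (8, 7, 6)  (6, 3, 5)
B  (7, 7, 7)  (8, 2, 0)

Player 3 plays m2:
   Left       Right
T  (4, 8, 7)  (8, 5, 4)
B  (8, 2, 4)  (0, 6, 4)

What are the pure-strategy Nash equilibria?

(T, Left, m1): Player 3 can switch to m2 (6 → 7). Not NE.
(T, Left, m2): Player 1 can switch to B (4 → 8). Not NE.
(T, Right, m1): Player 1 can switch to B (6 → 8). Not NE.
(T, Right, m2): Player 2 can switch to Left (5 → 8). Not NE.
(B, Left, m1): Player 1 can switch to T (7 → 8). Not NE.
(B, Left, m2): Player 2 can switch to Right (2 → 6). Not NE.
(B, Right, m1): Player 2 can switch to Left (2 → 7). Not NE.
(B, Right, m2): Player 1 can switch to T (0 → 8). Not NE.

There is no pure-strategy Nash equilibrium.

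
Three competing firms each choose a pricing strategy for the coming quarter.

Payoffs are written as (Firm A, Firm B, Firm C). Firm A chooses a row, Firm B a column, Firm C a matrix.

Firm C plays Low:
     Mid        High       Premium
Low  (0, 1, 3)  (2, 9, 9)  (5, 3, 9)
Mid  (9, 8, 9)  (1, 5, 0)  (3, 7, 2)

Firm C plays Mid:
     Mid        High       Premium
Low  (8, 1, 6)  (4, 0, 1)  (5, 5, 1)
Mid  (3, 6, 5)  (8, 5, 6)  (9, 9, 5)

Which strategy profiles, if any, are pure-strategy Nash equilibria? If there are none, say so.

For each player, find the best response to each opponent profile; mutual best responses are the pure NE.
Firm A against (Mid, Low): payoffs 0, 9 → best response Mid.
Firm A against (Mid, Mid): payoffs 8, 3 → best response Low.
Firm A against (High, Low): payoffs 2, 1 → best response Low.
Firm A against (High, Mid): payoffs 4, 8 → best response Mid.
Firm A against (Premium, Low): payoffs 5, 3 → best response Low.
Firm A against (Premium, Mid): payoffs 5, 9 → best response Mid.
Firm B against (Low, Low): payoffs 1, 9, 3 → best response High.
Firm B against (Low, Mid): payoffs 1, 0, 5 → best response Premium.
Firm B against (Mid, Low): payoffs 8, 5, 7 → best response Mid.
Firm B against (Mid, Mid): payoffs 6, 5, 9 → best response Premium.
Firm C against (Low, Mid): payoffs 3, 6 → best response Mid.
Firm C against (Low, High): payoffs 9, 1 → best response Low.
Firm C against (Low, Premium): payoffs 9, 1 → best response Low.
Firm C against (Mid, Mid): payoffs 9, 5 → best response Low.
Firm C against (Mid, High): payoffs 0, 6 → best response Mid.
Firm C against (Mid, Premium): payoffs 2, 5 → best response Mid.
Mutual best responses: (Low, High, Low); (Mid, Mid, Low); (Mid, Premium, Mid).

(Low, High, Low); (Mid, Mid, Low); (Mid, Premium, Mid)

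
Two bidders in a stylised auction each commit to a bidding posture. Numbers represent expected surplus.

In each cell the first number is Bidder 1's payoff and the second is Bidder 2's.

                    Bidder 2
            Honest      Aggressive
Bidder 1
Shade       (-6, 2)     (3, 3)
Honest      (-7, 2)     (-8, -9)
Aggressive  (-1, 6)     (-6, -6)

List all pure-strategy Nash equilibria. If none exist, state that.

For each player, find the best response to each opponent profile; mutual best responses are the pure NE.
Bidder 1 against Honest: payoffs -6, -7, -1 → best response Aggressive.
Bidder 1 against Aggressive: payoffs 3, -8, -6 → best response Shade.
Bidder 2 against Shade: payoffs 2, 3 → best response Aggressive.
Bidder 2 against Honest: payoffs 2, -9 → best response Honest.
Bidder 2 against Aggressive: payoffs 6, -6 → best response Honest.
Mutual best responses: (Shade, Aggressive); (Aggressive, Honest).

(Shade, Aggressive); (Aggressive, Honest)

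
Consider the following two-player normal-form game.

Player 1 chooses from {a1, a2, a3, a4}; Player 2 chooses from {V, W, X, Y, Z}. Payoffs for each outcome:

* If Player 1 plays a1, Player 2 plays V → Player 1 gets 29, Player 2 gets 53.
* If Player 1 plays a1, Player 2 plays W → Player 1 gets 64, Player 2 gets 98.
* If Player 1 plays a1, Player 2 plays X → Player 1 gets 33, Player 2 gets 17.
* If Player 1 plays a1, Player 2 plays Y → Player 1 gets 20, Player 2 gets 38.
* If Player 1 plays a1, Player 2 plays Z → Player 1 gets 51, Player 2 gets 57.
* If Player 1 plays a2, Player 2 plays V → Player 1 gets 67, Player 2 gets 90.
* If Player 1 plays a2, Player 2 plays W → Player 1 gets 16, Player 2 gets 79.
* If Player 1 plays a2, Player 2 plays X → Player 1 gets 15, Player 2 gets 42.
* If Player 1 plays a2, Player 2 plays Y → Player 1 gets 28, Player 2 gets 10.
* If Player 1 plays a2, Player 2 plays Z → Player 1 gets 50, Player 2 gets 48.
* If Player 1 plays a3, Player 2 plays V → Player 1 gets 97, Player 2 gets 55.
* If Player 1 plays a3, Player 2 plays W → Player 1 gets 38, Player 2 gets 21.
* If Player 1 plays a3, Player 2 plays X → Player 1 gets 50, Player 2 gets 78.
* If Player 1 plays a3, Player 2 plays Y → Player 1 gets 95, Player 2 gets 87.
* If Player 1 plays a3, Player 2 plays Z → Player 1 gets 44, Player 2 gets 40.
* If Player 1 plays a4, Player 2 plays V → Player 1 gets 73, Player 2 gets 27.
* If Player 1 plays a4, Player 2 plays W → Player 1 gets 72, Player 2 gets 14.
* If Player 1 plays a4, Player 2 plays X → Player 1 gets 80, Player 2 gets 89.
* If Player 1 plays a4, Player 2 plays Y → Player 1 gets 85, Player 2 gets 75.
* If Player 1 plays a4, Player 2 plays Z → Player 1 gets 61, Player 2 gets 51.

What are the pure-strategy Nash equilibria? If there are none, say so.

For each strategy profile, look for a profitable unilateral deviation.
(a1, V): Player 1 can switch to a2 (29 → 67). Not NE.
(a1, W): Player 1 can switch to a4 (64 → 72). Not NE.
(a1, X): Player 1 can switch to a3 (33 → 50). Not NE.
(a1, Y): Player 1 can switch to a2 (20 → 28). Not NE.
(a1, Z): Player 1 can switch to a4 (51 → 61). Not NE.
(a2, V): Player 1 can switch to a3 (67 → 97). Not NE.
(a2, W): Player 1 can switch to a1 (16 → 64). Not NE.
(a2, X): Player 1 can switch to a1 (15 → 33). Not NE.
(a3, Y): Player 1 gets 95, best alternative 85; Player 2 gets 87, best alternative 78. No profitable deviation — NE.
(a4, X): Player 1 gets 80, best alternative 50; Player 2 gets 89, best alternative 75. No profitable deviation — NE.
(The remaining 10 profiles each have a profitable deviation by the same check.)

(a3, Y); (a4, X)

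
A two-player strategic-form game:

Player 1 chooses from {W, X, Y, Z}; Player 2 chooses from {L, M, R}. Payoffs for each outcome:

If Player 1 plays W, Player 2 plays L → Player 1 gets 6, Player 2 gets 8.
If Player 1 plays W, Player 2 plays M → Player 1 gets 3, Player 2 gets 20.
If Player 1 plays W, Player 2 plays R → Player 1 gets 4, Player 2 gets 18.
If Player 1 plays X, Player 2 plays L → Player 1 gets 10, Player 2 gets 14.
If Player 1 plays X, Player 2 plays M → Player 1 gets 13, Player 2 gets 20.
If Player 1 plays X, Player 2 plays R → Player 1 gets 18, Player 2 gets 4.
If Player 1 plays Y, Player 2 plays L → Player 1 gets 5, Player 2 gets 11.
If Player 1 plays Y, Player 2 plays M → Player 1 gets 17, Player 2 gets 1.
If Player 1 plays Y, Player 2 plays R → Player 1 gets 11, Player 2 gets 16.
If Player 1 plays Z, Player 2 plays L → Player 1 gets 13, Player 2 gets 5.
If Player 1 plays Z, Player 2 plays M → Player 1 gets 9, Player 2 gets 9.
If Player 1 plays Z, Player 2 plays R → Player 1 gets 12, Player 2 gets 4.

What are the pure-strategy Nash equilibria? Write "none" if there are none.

For each strategy profile, look for a profitable unilateral deviation.
(W, L): Player 1 can switch to X (6 → 10). Not NE.
(W, M): Player 1 can switch to X (3 → 13). Not NE.
(W, R): Player 1 can switch to X (4 → 18). Not NE.
(X, L): Player 1 can switch to Z (10 → 13). Not NE.
(X, M): Player 1 can switch to Y (13 → 17). Not NE.
(X, R): Player 2 can switch to L (4 → 14). Not NE.
(Y, L): Player 1 can switch to W (5 → 6). Not NE.
(Y, M): Player 2 can switch to L (1 → 11). Not NE.
(Y, R): Player 1 can switch to X (11 → 18). Not NE.
(Z, L): Player 2 can switch to M (5 → 9). Not NE.
(Z, M): Player 1 can switch to X (9 → 13). Not NE.
(Z, R): Player 1 can switch to X (12 → 18). Not NE.

none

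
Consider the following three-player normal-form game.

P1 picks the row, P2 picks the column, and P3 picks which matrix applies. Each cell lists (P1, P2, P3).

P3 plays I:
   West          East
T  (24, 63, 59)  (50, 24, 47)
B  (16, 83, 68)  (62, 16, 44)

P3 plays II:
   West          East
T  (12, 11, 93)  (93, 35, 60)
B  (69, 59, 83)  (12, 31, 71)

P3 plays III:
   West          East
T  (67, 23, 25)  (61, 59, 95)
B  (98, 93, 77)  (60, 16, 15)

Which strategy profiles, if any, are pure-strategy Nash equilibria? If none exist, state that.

Mark each player's best response to every combination of opponents' strategies; a profile where every player is best-responding is a pure Nash equilibrium.
P1 against (West, I): payoffs 24, 16 → best response T.
P1 against (West, II): payoffs 12, 69 → best response B.
P1 against (West, III): payoffs 67, 98 → best response B.
P1 against (East, I): payoffs 50, 62 → best response B.
P1 against (East, II): payoffs 93, 12 → best response T.
P1 against (East, III): payoffs 61, 60 → best response T.
P2 against (T, I): payoffs 63, 24 → best response West.
P2 against (T, II): payoffs 11, 35 → best response East.
P2 against (T, III): payoffs 23, 59 → best response East.
P2 against (B, I): payoffs 83, 16 → best response West.
P2 against (B, II): payoffs 59, 31 → best response West.
P2 against (B, III): payoffs 93, 16 → best response West.
P3 against (T, West): payoffs 59, 93, 25 → best response II.
P3 against (T, East): payoffs 47, 60, 95 → best response III.
P3 against (B, West): payoffs 68, 83, 77 → best response II.
P3 against (B, East): payoffs 44, 71, 15 → best response II.
Mutual best responses: (T, East, III); (B, West, II).

The pure Nash equilibria are (T, East, III) and (B, West, II).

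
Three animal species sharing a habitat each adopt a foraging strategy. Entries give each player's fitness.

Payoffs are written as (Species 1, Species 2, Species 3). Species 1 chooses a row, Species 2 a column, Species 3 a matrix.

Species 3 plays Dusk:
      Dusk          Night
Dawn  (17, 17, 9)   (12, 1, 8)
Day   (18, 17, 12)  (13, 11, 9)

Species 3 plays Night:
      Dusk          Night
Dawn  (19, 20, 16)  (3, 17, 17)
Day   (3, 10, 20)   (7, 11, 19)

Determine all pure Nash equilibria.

Pure-strategy Nash equilibria: (Dawn, Dusk, Night) and (Day, Night, Night)

Species 1 against (Dusk, Dusk): payoffs 17, 18 → best response Day.
Species 1 against (Dusk, Night): payoffs 19, 3 → best response Dawn.
Species 1 against (Night, Dusk): payoffs 12, 13 → best response Day.
Species 1 against (Night, Night): payoffs 3, 7 → best response Day.
Species 2 against (Dawn, Dusk): payoffs 17, 1 → best response Dusk.
Species 2 against (Dawn, Night): payoffs 20, 17 → best response Dusk.
Species 2 against (Day, Dusk): payoffs 17, 11 → best response Dusk.
Species 2 against (Day, Night): payoffs 10, 11 → best response Night.
Species 3 against (Dawn, Dusk): payoffs 9, 16 → best response Night.
Species 3 against (Dawn, Night): payoffs 8, 17 → best response Night.
Species 3 against (Day, Dusk): payoffs 12, 20 → best response Night.
Species 3 against (Day, Night): payoffs 9, 19 → best response Night.
Mutual best responses: (Dawn, Dusk, Night); (Day, Night, Night).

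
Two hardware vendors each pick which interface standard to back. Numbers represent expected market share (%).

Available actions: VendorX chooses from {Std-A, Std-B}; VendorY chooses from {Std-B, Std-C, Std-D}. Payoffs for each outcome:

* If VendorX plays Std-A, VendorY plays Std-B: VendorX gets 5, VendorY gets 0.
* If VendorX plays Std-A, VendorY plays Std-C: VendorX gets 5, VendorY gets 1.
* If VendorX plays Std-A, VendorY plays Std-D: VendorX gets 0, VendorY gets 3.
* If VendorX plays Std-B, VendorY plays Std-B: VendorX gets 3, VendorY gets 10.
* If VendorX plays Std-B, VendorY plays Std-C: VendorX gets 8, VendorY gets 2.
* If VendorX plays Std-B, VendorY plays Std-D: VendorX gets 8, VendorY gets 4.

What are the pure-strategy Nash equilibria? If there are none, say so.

This game has no pure Nash equilibrium.

(Std-A, Std-B): VendorY can switch to Std-C (0 → 1). Not NE.
(Std-A, Std-C): VendorX can switch to Std-B (5 → 8). Not NE.
(Std-A, Std-D): VendorX can switch to Std-B (0 → 8). Not NE.
(Std-B, Std-B): VendorX can switch to Std-A (3 → 5). Not NE.
(Std-B, Std-C): VendorY can switch to Std-B (2 → 10). Not NE.
(Std-B, Std-D): VendorY can switch to Std-B (4 → 10). Not NE.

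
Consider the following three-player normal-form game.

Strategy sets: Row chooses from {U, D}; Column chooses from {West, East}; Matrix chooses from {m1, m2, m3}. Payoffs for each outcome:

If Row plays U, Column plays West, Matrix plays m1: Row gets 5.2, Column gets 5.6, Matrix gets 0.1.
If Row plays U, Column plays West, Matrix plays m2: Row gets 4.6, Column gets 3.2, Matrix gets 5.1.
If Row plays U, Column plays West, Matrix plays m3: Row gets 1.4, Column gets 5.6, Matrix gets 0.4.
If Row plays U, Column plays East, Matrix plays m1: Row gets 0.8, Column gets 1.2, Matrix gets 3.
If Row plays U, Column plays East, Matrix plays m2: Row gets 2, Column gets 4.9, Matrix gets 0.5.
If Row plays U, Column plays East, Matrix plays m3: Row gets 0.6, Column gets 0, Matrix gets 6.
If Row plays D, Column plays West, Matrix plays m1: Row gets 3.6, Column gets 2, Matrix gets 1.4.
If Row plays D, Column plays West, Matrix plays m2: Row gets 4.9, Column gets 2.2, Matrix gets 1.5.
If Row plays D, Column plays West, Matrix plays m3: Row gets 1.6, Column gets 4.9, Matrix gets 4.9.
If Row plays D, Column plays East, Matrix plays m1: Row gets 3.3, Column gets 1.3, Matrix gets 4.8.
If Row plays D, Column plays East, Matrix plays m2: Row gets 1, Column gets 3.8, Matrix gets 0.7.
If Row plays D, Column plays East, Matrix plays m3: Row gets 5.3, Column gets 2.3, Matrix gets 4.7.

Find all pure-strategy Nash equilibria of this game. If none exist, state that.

(U, West, m1): Matrix can switch to m2 (0.1 → 5.1). Not NE.
(U, West, m2): Row can switch to D (4.6 → 4.9). Not NE.
(U, West, m3): Row can switch to D (1.4 → 1.6). Not NE.
(U, East, m1): Row can switch to D (0.8 → 3.3). Not NE.
(U, East, m2): Matrix can switch to m1 (0.5 → 3). Not NE.
(U, East, m3): Row can switch to D (0.6 → 5.3). Not NE.
(D, West, m1): Row can switch to U (3.6 → 5.2). Not NE.
(D, West, m2): Column can switch to East (2.2 → 3.8). Not NE.
(D, West, m3): Row gets 1.6, best alternative 1.4; Column gets 4.9, best alternative 2.3; Matrix gets 4.9, best alternative 1.5. No profitable deviation — NE.
(D, East, m1): Column can switch to West (1.3 → 2). Not NE.
(D, East, m2): Row can switch to U (1 → 2). Not NE.
(The remaining 1 profile has a profitable deviation by the same check.)

The unique pure-strategy Nash equilibrium is (D, West, m3).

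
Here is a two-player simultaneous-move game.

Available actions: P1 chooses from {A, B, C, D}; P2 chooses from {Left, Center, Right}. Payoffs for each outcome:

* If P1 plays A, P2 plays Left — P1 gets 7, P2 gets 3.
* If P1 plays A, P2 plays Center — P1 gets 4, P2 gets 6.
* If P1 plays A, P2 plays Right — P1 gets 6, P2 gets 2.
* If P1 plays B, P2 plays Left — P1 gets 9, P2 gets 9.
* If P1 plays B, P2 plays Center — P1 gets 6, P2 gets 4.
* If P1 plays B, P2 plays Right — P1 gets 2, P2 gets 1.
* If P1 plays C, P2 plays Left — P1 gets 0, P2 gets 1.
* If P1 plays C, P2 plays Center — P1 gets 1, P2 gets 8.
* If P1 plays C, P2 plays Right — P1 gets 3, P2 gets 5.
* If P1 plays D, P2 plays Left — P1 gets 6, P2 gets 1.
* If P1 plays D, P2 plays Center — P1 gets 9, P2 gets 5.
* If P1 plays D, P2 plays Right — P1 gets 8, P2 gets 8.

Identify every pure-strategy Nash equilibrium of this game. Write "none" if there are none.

(A, Left): P1 can switch to B (7 → 9). Not NE.
(A, Center): P1 can switch to B (4 → 6). Not NE.
(A, Right): P1 can switch to D (6 → 8). Not NE.
(B, Left): P1 gets 9, best alternative 7; P2 gets 9, best alternative 4. No profitable deviation — NE.
(B, Center): P1 can switch to D (6 → 9). Not NE.
(B, Right): P1 can switch to A (2 → 6). Not NE.
(C, Left): P1 can switch to A (0 → 7). Not NE.
(C, Center): P1 can switch to A (1 → 4). Not NE.
(C, Right): P1 can switch to A (3 → 6). Not NE.
(D, Right): P1 gets 8, best alternative 6; P2 gets 8, best alternative 5. No profitable deviation — NE.
(The remaining 2 profiles each have a profitable deviation by the same check.)

Pure-strategy Nash equilibria: (B, Left) and (D, Right)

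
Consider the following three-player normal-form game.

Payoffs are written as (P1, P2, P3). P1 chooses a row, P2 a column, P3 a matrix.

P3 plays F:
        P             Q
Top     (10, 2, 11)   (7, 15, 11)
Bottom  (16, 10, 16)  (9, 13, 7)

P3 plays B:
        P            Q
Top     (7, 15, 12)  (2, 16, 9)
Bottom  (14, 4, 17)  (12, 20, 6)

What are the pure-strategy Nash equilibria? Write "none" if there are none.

(Bottom, Q, F)

P1 against (P, F): payoffs 10, 16 → best response Bottom.
P1 against (P, B): payoffs 7, 14 → best response Bottom.
P1 against (Q, F): payoffs 7, 9 → best response Bottom.
P1 against (Q, B): payoffs 2, 12 → best response Bottom.
P2 against (Top, F): payoffs 2, 15 → best response Q.
P2 against (Top, B): payoffs 15, 16 → best response Q.
P2 against (Bottom, F): payoffs 10, 13 → best response Q.
P2 against (Bottom, B): payoffs 4, 20 → best response Q.
P3 against (Top, P): payoffs 11, 12 → best response B.
P3 against (Top, Q): payoffs 11, 9 → best response F.
P3 against (Bottom, P): payoffs 16, 17 → best response B.
P3 against (Bottom, Q): payoffs 7, 6 → best response F.
Mutual best responses: (Bottom, Q, F).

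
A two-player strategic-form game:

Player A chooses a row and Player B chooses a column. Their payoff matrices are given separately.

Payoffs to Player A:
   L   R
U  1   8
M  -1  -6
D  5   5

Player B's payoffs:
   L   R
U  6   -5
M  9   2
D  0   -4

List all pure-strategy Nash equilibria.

Player A against L: payoffs 1, -1, 5 → best response D.
Player A against R: payoffs 8, -6, 5 → best response U.
Player B against U: payoffs 6, -5 → best response L.
Player B against M: payoffs 9, 2 → best response L.
Player B against D: payoffs 0, -4 → best response L.
Mutual best responses: (D, L).

(D, L)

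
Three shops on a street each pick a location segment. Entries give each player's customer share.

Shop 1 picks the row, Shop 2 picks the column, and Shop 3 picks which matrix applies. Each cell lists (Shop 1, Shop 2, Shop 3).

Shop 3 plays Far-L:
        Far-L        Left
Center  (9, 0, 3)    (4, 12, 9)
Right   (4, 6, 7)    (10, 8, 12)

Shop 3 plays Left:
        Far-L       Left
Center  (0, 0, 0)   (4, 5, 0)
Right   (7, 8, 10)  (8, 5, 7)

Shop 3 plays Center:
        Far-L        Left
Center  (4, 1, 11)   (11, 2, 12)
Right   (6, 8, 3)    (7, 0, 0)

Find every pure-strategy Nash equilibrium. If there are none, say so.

Shop 1 against (Far-L, Far-L): payoffs 9, 4 → best response Center.
Shop 1 against (Far-L, Left): payoffs 0, 7 → best response Right.
Shop 1 against (Far-L, Center): payoffs 4, 6 → best response Right.
Shop 1 against (Left, Far-L): payoffs 4, 10 → best response Right.
Shop 1 against (Left, Left): payoffs 4, 8 → best response Right.
Shop 1 against (Left, Center): payoffs 11, 7 → best response Center.
Shop 2 against (Center, Far-L): payoffs 0, 12 → best response Left.
Shop 2 against (Center, Left): payoffs 0, 5 → best response Left.
Shop 2 against (Center, Center): payoffs 1, 2 → best response Left.
Shop 2 against (Right, Far-L): payoffs 6, 8 → best response Left.
Shop 2 against (Right, Left): payoffs 8, 5 → best response Far-L.
Shop 2 against (Right, Center): payoffs 8, 0 → best response Far-L.
Shop 3 against (Center, Far-L): payoffs 3, 0, 11 → best response Center.
Shop 3 against (Center, Left): payoffs 9, 0, 12 → best response Center.
Shop 3 against (Right, Far-L): payoffs 7, 10, 3 → best response Left.
Shop 3 against (Right, Left): payoffs 12, 7, 0 → best response Far-L.
Mutual best responses: (Center, Left, Center); (Right, Far-L, Left); (Right, Left, Far-L).

The pure Nash equilibria are (Center, Left, Center) and (Right, Far-L, Left) and (Right, Left, Far-L).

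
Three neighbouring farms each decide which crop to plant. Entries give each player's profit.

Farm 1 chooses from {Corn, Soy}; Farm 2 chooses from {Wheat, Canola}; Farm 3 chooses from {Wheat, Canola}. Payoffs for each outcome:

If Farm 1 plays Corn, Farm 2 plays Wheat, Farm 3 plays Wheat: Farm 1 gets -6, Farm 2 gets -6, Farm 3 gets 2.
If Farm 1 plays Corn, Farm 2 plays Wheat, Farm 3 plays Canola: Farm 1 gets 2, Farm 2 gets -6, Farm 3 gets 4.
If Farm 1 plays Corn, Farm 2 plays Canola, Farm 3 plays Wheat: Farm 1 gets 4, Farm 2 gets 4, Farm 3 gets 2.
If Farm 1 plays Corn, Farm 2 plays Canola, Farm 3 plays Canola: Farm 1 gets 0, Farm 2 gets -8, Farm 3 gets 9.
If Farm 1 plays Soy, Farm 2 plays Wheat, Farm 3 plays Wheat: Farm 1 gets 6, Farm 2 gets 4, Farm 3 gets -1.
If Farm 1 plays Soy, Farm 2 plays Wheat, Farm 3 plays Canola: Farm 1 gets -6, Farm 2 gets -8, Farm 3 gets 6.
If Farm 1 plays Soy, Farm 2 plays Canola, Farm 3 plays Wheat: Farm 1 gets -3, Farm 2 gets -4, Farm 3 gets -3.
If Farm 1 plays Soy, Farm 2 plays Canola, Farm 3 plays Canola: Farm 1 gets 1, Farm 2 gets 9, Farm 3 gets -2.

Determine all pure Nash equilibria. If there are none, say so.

Farm 1 against (Wheat, Wheat): payoffs -6, 6 → best response Soy.
Farm 1 against (Wheat, Canola): payoffs 2, -6 → best response Corn.
Farm 1 against (Canola, Wheat): payoffs 4, -3 → best response Corn.
Farm 1 against (Canola, Canola): payoffs 0, 1 → best response Soy.
Farm 2 against (Corn, Wheat): payoffs -6, 4 → best response Canola.
Farm 2 against (Corn, Canola): payoffs -6, -8 → best response Wheat.
Farm 2 against (Soy, Wheat): payoffs 4, -4 → best response Wheat.
Farm 2 against (Soy, Canola): payoffs -8, 9 → best response Canola.
Farm 3 against (Corn, Wheat): payoffs 2, 4 → best response Canola.
Farm 3 against (Corn, Canola): payoffs 2, 9 → best response Canola.
Farm 3 against (Soy, Wheat): payoffs -1, 6 → best response Canola.
Farm 3 against (Soy, Canola): payoffs -3, -2 → best response Canola.
Mutual best responses: (Corn, Wheat, Canola); (Soy, Canola, Canola).

(Corn, Wheat, Canola), (Soy, Canola, Canola)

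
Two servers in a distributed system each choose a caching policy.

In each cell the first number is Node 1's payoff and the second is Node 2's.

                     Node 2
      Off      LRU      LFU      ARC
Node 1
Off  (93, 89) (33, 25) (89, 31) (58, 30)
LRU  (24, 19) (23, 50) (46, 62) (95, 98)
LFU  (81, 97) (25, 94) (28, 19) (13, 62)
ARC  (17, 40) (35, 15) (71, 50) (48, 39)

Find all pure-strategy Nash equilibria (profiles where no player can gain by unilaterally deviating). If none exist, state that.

(Off, Off) and (LRU, ARC)

For each player, find the best response to each opponent profile; mutual best responses are the pure NE.
Node 1 against Off: payoffs 93, 24, 81, 17 → best response Off.
Node 1 against LRU: payoffs 33, 23, 25, 35 → best response ARC.
Node 1 against LFU: payoffs 89, 46, 28, 71 → best response Off.
Node 1 against ARC: payoffs 58, 95, 13, 48 → best response LRU.
Node 2 against Off: payoffs 89, 25, 31, 30 → best response Off.
Node 2 against LRU: payoffs 19, 50, 62, 98 → best response ARC.
Node 2 against LFU: payoffs 97, 94, 19, 62 → best response Off.
Node 2 against ARC: payoffs 40, 15, 50, 39 → best response LFU.
Mutual best responses: (Off, Off); (LRU, ARC).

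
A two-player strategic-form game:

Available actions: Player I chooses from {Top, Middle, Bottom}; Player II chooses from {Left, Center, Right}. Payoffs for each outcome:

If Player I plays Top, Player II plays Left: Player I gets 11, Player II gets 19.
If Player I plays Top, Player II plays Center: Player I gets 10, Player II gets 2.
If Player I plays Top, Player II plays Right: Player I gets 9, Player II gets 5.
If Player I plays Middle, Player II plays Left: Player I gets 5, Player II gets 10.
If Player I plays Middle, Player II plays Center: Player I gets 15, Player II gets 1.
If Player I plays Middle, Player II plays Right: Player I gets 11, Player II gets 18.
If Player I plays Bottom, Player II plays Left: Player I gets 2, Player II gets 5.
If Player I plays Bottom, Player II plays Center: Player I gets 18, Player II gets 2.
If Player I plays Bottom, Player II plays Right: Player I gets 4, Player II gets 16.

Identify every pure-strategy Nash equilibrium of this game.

Player I against Left: payoffs 11, 5, 2 → best response Top.
Player I against Center: payoffs 10, 15, 18 → best response Bottom.
Player I against Right: payoffs 9, 11, 4 → best response Middle.
Player II against Top: payoffs 19, 2, 5 → best response Left.
Player II against Middle: payoffs 10, 1, 18 → best response Right.
Player II against Bottom: payoffs 5, 2, 16 → best response Right.
Mutual best responses: (Top, Left); (Middle, Right).

Pure-strategy Nash equilibria: (Top, Left) and (Middle, Right)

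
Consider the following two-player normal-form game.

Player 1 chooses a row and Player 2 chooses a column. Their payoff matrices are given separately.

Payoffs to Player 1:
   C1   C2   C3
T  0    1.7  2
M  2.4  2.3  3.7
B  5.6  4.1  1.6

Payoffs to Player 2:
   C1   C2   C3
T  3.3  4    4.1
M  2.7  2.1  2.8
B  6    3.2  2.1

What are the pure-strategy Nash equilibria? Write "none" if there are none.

The pure Nash equilibria are (M, C3); (B, C1).

Player 1 against C1: payoffs 0, 2.4, 5.6 → best response B.
Player 1 against C2: payoffs 1.7, 2.3, 4.1 → best response B.
Player 1 against C3: payoffs 2, 3.7, 1.6 → best response M.
Player 2 against T: payoffs 3.3, 4, 4.1 → best response C3.
Player 2 against M: payoffs 2.7, 2.1, 2.8 → best response C3.
Player 2 against B: payoffs 6, 3.2, 2.1 → best response C1.
Mutual best responses: (M, C3); (B, C1).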